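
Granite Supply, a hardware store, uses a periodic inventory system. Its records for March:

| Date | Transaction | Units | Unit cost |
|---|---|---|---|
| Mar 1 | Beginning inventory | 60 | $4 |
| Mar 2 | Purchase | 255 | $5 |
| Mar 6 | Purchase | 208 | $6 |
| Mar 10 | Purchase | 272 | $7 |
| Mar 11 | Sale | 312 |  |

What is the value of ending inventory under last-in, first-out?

Ending inventory = $2,523

Mar 11, 312 sold [LIFO — newest first]: 272 @ $7 + 40 @ $6 = $2,144
Ending inventory: 60 @ $4 + 255 @ $5 + 168 @ $6 = $2,523
Check: goods available $4,667 = COGS $2,144 + ending $2,523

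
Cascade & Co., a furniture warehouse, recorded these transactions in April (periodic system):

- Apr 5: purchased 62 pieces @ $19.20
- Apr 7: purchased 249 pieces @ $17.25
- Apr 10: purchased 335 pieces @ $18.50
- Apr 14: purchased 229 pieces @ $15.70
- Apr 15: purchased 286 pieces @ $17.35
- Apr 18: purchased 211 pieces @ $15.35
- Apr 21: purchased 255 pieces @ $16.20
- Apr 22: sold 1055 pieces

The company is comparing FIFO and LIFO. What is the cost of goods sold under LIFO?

COGS = $17,296.25

FIFO COGS: 62 @ $19.20 + 249 @ $17.25 + 335 @ $18.50 + 229 @ $15.70 + 180 @ $17.35 = $18,401.45
LIFO COGS: 255 @ $16.20 + 211 @ $15.35 + 286 @ $17.35 + 229 @ $15.70 + 74 @ $18.50 = $17,296.25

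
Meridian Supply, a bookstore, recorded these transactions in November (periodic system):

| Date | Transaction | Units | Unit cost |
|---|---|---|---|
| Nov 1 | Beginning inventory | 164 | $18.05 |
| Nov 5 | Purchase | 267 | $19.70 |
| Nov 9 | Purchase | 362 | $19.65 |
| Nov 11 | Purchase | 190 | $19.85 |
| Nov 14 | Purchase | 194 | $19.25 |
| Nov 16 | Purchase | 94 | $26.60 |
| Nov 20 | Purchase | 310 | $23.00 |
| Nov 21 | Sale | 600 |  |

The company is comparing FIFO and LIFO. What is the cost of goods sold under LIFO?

COGS = $13,404.60

FIFO COGS: 164 @ $18.05 + 267 @ $19.70 + 169 @ $19.65 = $11,540.95
LIFO COGS: 310 @ $23.00 + 94 @ $26.60 + 194 @ $19.25 + 2 @ $19.85 = $13,404.60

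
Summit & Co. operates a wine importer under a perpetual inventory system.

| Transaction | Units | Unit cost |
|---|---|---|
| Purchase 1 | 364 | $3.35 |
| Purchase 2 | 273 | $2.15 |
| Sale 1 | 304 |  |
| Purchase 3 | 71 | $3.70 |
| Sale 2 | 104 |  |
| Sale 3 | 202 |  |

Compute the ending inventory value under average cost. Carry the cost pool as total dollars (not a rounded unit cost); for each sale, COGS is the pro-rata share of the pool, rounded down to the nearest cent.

After Purchase 1: 364 on hand, pool $1,219.40 (≈ $3.3500 each)
After Purchase 2: 637 on hand, pool $1,806.35 (≈ $2.8357 each)
Sale 1, sell 304: 304/637 × $1,806.35 → $862.05
After Purchase 3: 404 on hand, pool $1,207.00 (≈ $2.9876 each)
Sale 2, sell 104: 104/404 × $1,207.00 → $310.71
Sale 3, sell 202: 202/300 × $896.29 → $603.50
Total COGS = $862.05 + $310.71 + $603.50 = $1,776.26
Ending inventory (cost pool remaining) = $292.79
Check: goods available $2,069.05 = COGS $1,776.26 + ending $292.79

Ending inventory = $292.79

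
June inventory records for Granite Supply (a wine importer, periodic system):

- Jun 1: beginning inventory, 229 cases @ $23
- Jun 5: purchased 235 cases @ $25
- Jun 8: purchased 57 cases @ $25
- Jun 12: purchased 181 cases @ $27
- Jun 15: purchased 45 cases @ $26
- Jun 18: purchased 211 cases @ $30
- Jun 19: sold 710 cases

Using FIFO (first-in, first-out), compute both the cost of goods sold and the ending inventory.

Jun 19, 710 sold [FIFO — oldest first]: 229 @ $23 + 235 @ $25 + 57 @ $25 + 181 @ $27 + 8 @ $26 = $17,662
Ending inventory: 37 @ $26 + 211 @ $30 = $7,292
Check: goods available $24,954 = COGS $17,662 + ending $7,292

COGS = $17,662; ending inventory = $7,292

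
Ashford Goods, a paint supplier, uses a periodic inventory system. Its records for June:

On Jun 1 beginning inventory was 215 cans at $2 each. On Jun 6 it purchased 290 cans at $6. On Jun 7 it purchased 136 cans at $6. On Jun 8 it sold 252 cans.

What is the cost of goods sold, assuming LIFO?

COGS = $1,512

Jun 8, 252 sold [LIFO — newest first]: 136 @ $6 + 116 @ $6 = $1,512
Ending inventory: 215 @ $2 + 174 @ $6 = $1,474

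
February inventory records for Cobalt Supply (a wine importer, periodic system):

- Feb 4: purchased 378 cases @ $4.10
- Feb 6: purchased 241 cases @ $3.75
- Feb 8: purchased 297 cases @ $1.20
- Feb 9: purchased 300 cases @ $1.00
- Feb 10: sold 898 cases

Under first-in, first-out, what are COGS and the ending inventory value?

COGS = $2,788.35; ending inventory = $321.60

Feb 10, 898 sold [FIFO — oldest first]: 378 @ $4.10 + 241 @ $3.75 + 279 @ $1.20 = $2,788.35
Ending inventory: 18 @ $1.20 + 300 @ $1.00 = $321.60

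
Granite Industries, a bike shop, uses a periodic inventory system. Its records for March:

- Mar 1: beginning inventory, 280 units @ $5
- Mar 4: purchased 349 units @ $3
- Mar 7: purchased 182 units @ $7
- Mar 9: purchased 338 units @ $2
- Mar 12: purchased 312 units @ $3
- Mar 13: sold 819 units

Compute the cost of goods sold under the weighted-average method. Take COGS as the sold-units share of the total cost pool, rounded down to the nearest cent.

COGS = $2,989.54

Mar 13, sell 819: 819/1461 × $5,333.00 → $2,989.54
Ending inventory (cost pool remaining) = $2,343.46
Check: goods available $5,333.00 = COGS $2,989.54 + ending $2,343.46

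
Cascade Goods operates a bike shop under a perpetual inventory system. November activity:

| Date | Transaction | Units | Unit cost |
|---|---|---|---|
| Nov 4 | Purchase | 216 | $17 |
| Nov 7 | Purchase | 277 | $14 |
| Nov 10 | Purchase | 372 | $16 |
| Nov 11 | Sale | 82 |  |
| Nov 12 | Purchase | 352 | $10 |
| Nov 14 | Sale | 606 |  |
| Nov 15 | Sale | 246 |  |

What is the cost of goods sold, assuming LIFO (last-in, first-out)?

Nov 11, 82 sold [LIFO — newest first]: 82 @ $16 = $1,312
Nov 14, 606 sold [LIFO — newest first]: 352 @ $10 + 254 @ $16 = $7,584
Nov 15, 246 sold [LIFO — newest first]: 36 @ $16 + 210 @ $14 = $3,516
Total COGS = $1,312 + $7,584 + $3,516 = $12,412
Ending inventory: 216 @ $17 + 67 @ $14 = $4,610

COGS = $12,412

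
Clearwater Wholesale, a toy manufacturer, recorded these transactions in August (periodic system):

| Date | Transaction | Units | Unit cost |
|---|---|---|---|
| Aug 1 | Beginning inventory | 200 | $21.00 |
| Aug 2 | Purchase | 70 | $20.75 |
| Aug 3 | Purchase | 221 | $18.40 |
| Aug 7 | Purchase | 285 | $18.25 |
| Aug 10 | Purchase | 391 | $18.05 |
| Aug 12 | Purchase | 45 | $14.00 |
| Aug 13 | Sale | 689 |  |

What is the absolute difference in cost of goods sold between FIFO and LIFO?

FIFO COGS: 200 @ $21.00 + 70 @ $20.75 + 221 @ $18.40 + 198 @ $18.25 = $13,332.40
LIFO COGS: 45 @ $14.00 + 391 @ $18.05 + 253 @ $18.25 = $12,304.80
Difference = |$13,332.40 − $12,304.80| = $1,027.60

$1,027.60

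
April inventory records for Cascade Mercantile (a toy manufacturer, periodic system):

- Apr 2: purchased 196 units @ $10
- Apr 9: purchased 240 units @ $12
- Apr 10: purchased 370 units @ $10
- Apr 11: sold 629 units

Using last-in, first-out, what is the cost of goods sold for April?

Apr 11, 629 sold [LIFO — newest first]: 370 @ $10 + 240 @ $12 + 19 @ $10 = $6,770
Ending inventory: 177 @ $10 = $1,770

COGS = $6,770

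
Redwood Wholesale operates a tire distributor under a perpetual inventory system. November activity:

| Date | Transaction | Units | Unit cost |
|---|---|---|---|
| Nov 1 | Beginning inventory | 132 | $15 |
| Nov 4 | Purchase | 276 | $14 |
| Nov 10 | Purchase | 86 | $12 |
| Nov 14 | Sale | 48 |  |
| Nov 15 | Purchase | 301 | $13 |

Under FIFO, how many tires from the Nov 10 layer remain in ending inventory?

Nov 14, 48 sold [FIFO — oldest first]: 48 @ $15 = $720
Ending inventory: 84 @ $15 + 276 @ $14 + 86 @ $12 + 301 @ $13 = $10,069

86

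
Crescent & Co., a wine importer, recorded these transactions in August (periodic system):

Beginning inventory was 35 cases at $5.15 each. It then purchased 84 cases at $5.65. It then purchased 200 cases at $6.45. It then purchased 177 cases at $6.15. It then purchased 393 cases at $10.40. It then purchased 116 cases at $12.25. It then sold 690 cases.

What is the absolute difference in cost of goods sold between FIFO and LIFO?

FIFO COGS: 35 @ $5.15 + 84 @ $5.65 + 200 @ $6.45 + 177 @ $6.15 + 194 @ $10.40 = $5,051.00
LIFO COGS: 116 @ $12.25 + 393 @ $10.40 + 177 @ $6.15 + 4 @ $6.45 = $6,622.55
Difference = |$5,051.00 − $6,622.55| = $1,571.55

$1,571.55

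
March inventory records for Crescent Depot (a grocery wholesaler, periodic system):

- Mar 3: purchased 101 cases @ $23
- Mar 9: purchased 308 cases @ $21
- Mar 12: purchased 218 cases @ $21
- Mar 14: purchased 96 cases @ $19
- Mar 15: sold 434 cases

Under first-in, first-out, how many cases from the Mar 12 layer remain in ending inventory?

Mar 15, 434 sold [FIFO — oldest first]: 101 @ $23 + 308 @ $21 + 25 @ $21 = $9,316
Ending inventory: 193 @ $21 + 96 @ $19 = $5,877
Check: goods available $15,193 = COGS $9,316 + ending $5,877

193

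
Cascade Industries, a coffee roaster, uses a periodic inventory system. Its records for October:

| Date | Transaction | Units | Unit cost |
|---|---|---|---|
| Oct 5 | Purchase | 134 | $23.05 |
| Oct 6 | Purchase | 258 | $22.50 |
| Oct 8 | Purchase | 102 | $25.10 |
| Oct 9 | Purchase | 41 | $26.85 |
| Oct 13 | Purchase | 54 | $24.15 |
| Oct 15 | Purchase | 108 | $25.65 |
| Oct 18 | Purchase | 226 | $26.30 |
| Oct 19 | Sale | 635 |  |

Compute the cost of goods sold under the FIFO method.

COGS = $15,038.75

Oct 19, 635 sold [FIFO — oldest first]: 134 @ $23.05 + 258 @ $22.50 + 102 @ $25.10 + 41 @ $26.85 + 54 @ $24.15 + 46 @ $25.65 = $15,038.75
Ending inventory: 62 @ $25.65 + 226 @ $26.30 = $7,534.10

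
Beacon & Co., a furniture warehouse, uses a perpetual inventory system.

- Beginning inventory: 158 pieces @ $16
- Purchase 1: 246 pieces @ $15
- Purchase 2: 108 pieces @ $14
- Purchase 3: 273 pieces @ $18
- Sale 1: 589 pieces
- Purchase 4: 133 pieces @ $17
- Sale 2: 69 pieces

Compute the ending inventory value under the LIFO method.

Ending inventory = $4,186

Sale 1 (589) [LIFO — newest first]: 273 @ $18 + 108 @ $14 + 208 @ $15 = $9,546
Sale 2 (69) [LIFO — newest first]: 69 @ $17 = $1,173
Total COGS = $9,546 + $1,173 = $10,719
Ending inventory: 158 @ $16 + 38 @ $15 + 64 @ $17 = $4,186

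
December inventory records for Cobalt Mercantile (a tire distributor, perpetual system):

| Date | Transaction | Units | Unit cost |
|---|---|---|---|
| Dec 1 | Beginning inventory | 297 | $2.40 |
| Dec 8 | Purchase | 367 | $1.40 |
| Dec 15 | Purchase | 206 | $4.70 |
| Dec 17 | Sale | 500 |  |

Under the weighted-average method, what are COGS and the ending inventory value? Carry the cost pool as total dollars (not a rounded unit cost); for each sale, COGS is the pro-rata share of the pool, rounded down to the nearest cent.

After Dec 1: 297 on hand, pool $712.80 (≈ $2.4000 each)
After Dec 8: 664 on hand, pool $1,226.60 (≈ $1.8473 each)
After Dec 15: 870 on hand, pool $2,194.80 (≈ $2.5228 each)
Dec 17, sell 500: 500/870 × $2,194.80 → $1,261.37
Ending inventory (cost pool remaining) = $933.43

COGS = $1,261.37; ending inventory = $933.43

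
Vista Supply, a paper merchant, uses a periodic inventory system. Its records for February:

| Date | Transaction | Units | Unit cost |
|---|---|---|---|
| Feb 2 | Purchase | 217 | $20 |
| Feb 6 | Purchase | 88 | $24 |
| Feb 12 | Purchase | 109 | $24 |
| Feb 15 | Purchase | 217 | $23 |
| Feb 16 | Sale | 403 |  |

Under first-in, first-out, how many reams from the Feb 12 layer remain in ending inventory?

11

Feb 16, 403 sold [FIFO — oldest first]: 217 @ $20 + 88 @ $24 + 98 @ $24 = $8,804
Ending inventory: 11 @ $24 + 217 @ $23 = $5,255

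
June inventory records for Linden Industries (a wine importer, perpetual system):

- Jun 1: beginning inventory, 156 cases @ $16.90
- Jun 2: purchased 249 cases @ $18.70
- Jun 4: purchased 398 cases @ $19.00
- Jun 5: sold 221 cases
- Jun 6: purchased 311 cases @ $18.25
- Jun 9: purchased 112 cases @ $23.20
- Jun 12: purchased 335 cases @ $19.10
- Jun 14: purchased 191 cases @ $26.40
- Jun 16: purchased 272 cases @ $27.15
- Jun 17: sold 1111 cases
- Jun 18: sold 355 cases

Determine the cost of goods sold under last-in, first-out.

Jun 5, 221 sold [LIFO — newest first]: 221 @ $19.00 = $4,199.00
Jun 17, 1111 sold [LIFO — newest first]: 272 @ $27.15 + 191 @ $26.40 + 335 @ $19.10 + 112 @ $23.20 + 201 @ $18.25 = $25,092.35
Jun 18, 355 sold [LIFO — newest first]: 110 @ $18.25 + 177 @ $19.00 + 68 @ $18.70 = $6,642.10
Total COGS = $4,199.00 + $25,092.35 + $6,642.10 = $35,933.45
Ending inventory: 156 @ $16.90 + 181 @ $18.70 = $6,021.10
Check: goods available $41,954.55 = COGS $35,933.45 + ending $6,021.10

COGS = $35,933.45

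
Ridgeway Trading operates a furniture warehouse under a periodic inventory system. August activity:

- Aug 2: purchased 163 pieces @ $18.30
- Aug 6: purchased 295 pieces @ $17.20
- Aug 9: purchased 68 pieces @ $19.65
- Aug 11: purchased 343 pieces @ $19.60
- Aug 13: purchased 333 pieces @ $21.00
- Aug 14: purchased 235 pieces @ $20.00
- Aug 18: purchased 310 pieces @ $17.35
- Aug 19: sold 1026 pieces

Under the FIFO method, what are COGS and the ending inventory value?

COGS = $19,412.90; ending inventory = $13,774.50

Aug 19, 1026 sold [FIFO — oldest first]: 163 @ $18.30 + 295 @ $17.20 + 68 @ $19.65 + 343 @ $19.60 + 157 @ $21.00 = $19,412.90
Ending inventory: 176 @ $21.00 + 235 @ $20.00 + 310 @ $17.35 = $13,774.50
Check: goods available $33,187.40 = COGS $19,412.90 + ending $13,774.50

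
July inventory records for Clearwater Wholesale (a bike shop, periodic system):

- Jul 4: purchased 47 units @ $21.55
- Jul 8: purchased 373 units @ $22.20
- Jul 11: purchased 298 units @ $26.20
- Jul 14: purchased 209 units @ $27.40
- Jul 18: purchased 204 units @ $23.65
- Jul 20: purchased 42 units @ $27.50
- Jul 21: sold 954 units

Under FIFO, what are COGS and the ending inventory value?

COGS = $23,466.20; ending inventory = $5,341.05

Jul 21, 954 sold [FIFO — oldest first]: 47 @ $21.55 + 373 @ $22.20 + 298 @ $26.20 + 209 @ $27.40 + 27 @ $23.65 = $23,466.20
Ending inventory: 177 @ $23.65 + 42 @ $27.50 = $5,341.05
Check: goods available $28,807.25 = COGS $23,466.20 + ending $5,341.05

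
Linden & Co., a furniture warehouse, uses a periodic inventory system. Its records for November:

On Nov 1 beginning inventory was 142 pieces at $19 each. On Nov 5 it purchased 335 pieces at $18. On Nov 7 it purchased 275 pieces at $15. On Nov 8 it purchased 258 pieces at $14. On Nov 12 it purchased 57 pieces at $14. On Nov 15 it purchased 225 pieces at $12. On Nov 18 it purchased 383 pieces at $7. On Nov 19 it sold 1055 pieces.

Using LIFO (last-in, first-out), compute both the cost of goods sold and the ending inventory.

COGS = $11,771; ending inventory = $10,873

Nov 19, 1055 sold [LIFO — newest first]: 383 @ $7 + 225 @ $12 + 57 @ $14 + 258 @ $14 + 132 @ $15 = $11,771
Ending inventory: 142 @ $19 + 335 @ $18 + 143 @ $15 = $10,873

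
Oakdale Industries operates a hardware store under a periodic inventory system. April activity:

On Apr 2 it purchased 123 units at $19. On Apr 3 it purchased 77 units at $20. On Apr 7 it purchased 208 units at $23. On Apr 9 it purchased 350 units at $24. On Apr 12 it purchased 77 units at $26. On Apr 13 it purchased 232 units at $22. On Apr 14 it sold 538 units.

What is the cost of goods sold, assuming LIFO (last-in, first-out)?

Apr 14, 538 sold [LIFO — newest first]: 232 @ $22 + 77 @ $26 + 229 @ $24 = $12,602
Ending inventory: 123 @ $19 + 77 @ $20 + 208 @ $23 + 121 @ $24 = $11,565

COGS = $12,602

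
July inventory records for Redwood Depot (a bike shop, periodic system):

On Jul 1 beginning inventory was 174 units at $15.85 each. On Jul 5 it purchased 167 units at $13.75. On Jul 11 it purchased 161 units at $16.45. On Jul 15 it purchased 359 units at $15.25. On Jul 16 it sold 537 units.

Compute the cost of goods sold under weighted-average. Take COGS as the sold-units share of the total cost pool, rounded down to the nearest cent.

Jul 16, sell 537: 537/861 × $13,177.35 → $8,218.62
Ending inventory (cost pool remaining) = $4,958.73
Check: goods available $13,177.35 = COGS $8,218.62 + ending $4,958.73

COGS = $8,218.62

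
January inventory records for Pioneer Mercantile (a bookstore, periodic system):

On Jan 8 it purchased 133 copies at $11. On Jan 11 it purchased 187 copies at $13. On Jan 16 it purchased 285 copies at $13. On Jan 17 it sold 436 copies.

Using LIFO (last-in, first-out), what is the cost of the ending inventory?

Ending inventory = $1,931

Jan 17, 436 sold [LIFO — newest first]: 285 @ $13 + 151 @ $13 = $5,668
Ending inventory: 133 @ $11 + 36 @ $13 = $1,931
Check: goods available $7,599 = COGS $5,668 + ending $1,931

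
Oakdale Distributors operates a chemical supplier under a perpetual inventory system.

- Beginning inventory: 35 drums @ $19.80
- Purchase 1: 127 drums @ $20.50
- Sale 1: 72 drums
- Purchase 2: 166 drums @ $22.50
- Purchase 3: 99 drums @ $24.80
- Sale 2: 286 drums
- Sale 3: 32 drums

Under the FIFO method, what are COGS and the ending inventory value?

Sale 1 (72) [FIFO — oldest first]: 35 @ $19.80 + 37 @ $20.50 = $1,451.50
Sale 2 (286) [FIFO — oldest first]: 90 @ $20.50 + 166 @ $22.50 + 30 @ $24.80 = $6,324.00
Sale 3 (32) [FIFO — oldest first]: 32 @ $24.80 = $793.60
Total COGS = $1,451.50 + $6,324.00 + $793.60 = $8,569.10
Ending inventory: 37 @ $24.80 = $917.60

COGS = $8,569.10; ending inventory = $917.60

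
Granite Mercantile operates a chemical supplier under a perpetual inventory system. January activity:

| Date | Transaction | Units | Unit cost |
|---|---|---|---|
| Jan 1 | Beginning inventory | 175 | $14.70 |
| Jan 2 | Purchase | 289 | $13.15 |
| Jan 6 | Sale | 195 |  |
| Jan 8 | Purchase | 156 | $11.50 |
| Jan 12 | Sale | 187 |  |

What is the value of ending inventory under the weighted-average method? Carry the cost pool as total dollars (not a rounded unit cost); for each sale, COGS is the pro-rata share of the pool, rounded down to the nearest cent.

Ending inventory = $3,073.63

After Jan 1: 175 on hand, pool $2,572.50 (≈ $14.7000 each)
After Jan 2: 464 on hand, pool $6,372.85 (≈ $13.7346 each)
Jan 6, sell 195: 195/464 × $6,372.85 → $2,678.24
After Jan 8: 425 on hand, pool $5,488.61 (≈ $12.9144 each)
Jan 12, sell 187: 187/425 × $5,488.61 → $2,414.98
Total COGS = $2,678.24 + $2,414.98 = $5,093.22
Ending inventory (cost pool remaining) = $3,073.63
Check: goods available $8,166.85 = COGS $5,093.22 + ending $3,073.63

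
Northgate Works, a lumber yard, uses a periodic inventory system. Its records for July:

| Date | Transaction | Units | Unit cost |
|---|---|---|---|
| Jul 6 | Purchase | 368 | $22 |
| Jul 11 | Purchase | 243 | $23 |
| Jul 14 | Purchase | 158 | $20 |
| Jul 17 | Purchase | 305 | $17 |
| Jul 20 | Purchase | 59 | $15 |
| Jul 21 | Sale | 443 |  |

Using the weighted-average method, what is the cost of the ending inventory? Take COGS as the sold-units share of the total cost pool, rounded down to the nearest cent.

Jul 21, sell 443: 443/1133 × $22,915.00 → $8,959.70
Ending inventory (cost pool remaining) = $13,955.30
Check: goods available $22,915.00 = COGS $8,959.70 + ending $13,955.30

Ending inventory = $13,955.30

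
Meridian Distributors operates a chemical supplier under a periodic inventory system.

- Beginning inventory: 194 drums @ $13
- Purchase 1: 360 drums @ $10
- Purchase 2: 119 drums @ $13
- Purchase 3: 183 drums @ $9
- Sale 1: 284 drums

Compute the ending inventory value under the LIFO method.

Sale 1 (284) [LIFO — newest first]: 183 @ $9 + 101 @ $13 = $2,960
Ending inventory: 194 @ $13 + 360 @ $10 + 18 @ $13 = $6,356

Ending inventory = $6,356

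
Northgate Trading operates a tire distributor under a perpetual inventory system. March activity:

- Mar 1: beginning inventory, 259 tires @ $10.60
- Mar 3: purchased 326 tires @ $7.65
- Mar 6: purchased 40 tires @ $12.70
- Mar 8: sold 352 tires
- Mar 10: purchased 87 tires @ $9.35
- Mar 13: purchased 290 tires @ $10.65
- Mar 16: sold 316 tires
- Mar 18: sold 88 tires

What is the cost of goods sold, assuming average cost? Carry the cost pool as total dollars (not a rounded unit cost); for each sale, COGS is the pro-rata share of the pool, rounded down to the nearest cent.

COGS = $7,222.40

After Mar 1: 259 on hand, pool $2,745.40 (≈ $10.6000 each)
After Mar 3: 585 on hand, pool $5,239.30 (≈ $8.9561 each)
After Mar 6: 625 on hand, pool $5,747.30 (≈ $9.1957 each)
Mar 8, sell 352: 352/625 × $5,747.30 → $3,236.87
After Mar 10: 360 on hand, pool $3,323.88 (≈ $9.2330 each)
After Mar 13: 650 on hand, pool $6,412.38 (≈ $9.8652 each)
Mar 16, sell 316: 316/650 × $6,412.38 → $3,117.40
Mar 18, sell 88: 88/334 × $3,294.98 → $868.13
Total COGS = $3,236.87 + $3,117.40 + $868.13 = $7,222.40
Ending inventory (cost pool remaining) = $2,426.85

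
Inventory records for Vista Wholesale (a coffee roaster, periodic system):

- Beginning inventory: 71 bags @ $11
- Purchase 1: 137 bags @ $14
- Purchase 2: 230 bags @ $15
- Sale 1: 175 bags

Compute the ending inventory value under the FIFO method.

Ending inventory = $3,912

Sale 1 (175) [FIFO — oldest first]: 71 @ $11 + 104 @ $14 = $2,237
Ending inventory: 33 @ $14 + 230 @ $15 = $3,912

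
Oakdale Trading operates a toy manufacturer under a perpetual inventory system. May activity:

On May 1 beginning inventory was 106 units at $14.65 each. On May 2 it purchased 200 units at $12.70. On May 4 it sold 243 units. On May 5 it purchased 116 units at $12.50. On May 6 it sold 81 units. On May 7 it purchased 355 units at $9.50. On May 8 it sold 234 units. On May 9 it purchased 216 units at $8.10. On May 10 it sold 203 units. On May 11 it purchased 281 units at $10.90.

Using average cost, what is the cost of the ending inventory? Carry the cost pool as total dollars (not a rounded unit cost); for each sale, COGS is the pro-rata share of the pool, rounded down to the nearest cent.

After May 1: 106 on hand, pool $1,552.90 (≈ $14.6500 each)
After May 2: 306 on hand, pool $4,092.90 (≈ $13.3755 each)
May 4, sell 243: 243/306 × $4,092.90 → $3,250.24
After May 5: 179 on hand, pool $2,292.66 (≈ $12.8082 each)
May 6, sell 81: 81/179 × $2,292.66 → $1,037.46
After May 7: 453 on hand, pool $4,627.70 (≈ $10.2157 each)
May 8, sell 234: 234/453 × $4,627.70 → $2,390.46
After May 9: 435 on hand, pool $3,986.84 (≈ $9.1651 each)
May 10, sell 203: 203/435 × $3,986.84 → $1,860.52
After May 11: 513 on hand, pool $5,189.22 (≈ $10.1154 each)
Total COGS = $3,250.24 + $1,037.46 + $2,390.46 + $1,860.52 = $8,538.68
Ending inventory (cost pool remaining) = $5,189.22
Check: goods available $13,727.90 = COGS $8,538.68 + ending $5,189.22

Ending inventory = $5,189.22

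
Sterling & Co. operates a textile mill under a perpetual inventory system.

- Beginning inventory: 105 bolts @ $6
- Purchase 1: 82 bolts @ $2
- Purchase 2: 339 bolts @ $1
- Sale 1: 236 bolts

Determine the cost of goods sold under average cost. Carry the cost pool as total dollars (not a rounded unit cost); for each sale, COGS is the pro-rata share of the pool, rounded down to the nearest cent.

COGS = $508.34

After Beginning: 105 on hand, pool $630.00 (≈ $6.0000 each)
After Purchase 1: 187 on hand, pool $794.00 (≈ $4.2460 each)
After Purchase 2: 526 on hand, pool $1,133.00 (≈ $2.1540 each)
Sale 1, sell 236: 236/526 × $1,133.00 → $508.34
Ending inventory (cost pool remaining) = $624.66
Check: goods available $1,133.00 = COGS $508.34 + ending $624.66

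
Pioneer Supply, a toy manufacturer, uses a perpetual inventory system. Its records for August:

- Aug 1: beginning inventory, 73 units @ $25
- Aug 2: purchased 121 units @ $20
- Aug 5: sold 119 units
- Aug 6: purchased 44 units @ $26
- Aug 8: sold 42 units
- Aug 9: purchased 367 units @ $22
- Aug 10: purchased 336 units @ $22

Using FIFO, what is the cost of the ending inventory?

Ending inventory = $17,270

Aug 5, 119 sold [FIFO — oldest first]: 73 @ $25 + 46 @ $20 = $2,745
Aug 8, 42 sold [FIFO — oldest first]: 42 @ $20 = $840
Total COGS = $2,745 + $840 = $3,585
Ending inventory: 33 @ $20 + 44 @ $26 + 367 @ $22 + 336 @ $22 = $17,270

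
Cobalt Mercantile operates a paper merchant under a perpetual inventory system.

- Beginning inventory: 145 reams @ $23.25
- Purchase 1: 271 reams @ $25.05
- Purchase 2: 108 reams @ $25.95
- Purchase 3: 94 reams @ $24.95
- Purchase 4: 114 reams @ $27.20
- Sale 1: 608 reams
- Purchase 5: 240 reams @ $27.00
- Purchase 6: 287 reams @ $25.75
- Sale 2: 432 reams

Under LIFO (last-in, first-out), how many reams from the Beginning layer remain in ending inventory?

Sale 1 (608) [LIFO — newest first]: 114 @ $27.20 + 94 @ $24.95 + 108 @ $25.95 + 271 @ $25.05 + 21 @ $23.25 = $15,525.50
Sale 2 (432) [LIFO — newest first]: 287 @ $25.75 + 145 @ $27.00 = $11,305.25
Total COGS = $15,525.50 + $11,305.25 = $26,830.75
Ending inventory: 124 @ $23.25 + 95 @ $27.00 = $5,448.00

124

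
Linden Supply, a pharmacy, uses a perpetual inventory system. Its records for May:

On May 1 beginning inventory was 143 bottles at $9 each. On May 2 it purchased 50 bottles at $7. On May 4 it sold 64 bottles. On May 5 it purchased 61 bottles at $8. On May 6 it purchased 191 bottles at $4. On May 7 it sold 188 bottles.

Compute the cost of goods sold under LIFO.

COGS = $1,228

May 4, 64 sold [LIFO — newest first]: 50 @ $7 + 14 @ $9 = $476
May 7, 188 sold [LIFO — newest first]: 188 @ $4 = $752
Total COGS = $476 + $752 = $1,228
Ending inventory: 129 @ $9 + 61 @ $8 + 3 @ $4 = $1,661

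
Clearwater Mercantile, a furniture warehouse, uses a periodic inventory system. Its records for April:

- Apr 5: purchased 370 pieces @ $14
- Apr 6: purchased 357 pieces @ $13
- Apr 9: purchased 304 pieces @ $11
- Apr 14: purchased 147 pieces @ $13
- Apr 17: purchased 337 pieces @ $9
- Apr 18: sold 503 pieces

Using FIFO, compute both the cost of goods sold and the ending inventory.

Apr 18, 503 sold [FIFO — oldest first]: 370 @ $14 + 133 @ $13 = $6,909
Ending inventory: 224 @ $13 + 304 @ $11 + 147 @ $13 + 337 @ $9 = $11,200

COGS = $6,909; ending inventory = $11,200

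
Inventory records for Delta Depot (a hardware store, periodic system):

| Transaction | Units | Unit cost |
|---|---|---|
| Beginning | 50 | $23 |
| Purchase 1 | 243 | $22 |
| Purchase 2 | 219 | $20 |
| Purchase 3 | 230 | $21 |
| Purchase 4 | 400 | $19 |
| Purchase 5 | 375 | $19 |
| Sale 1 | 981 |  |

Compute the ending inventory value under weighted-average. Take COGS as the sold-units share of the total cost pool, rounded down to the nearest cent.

Sale 1, sell 981: 981/1517 × $30,431.00 → $19,678.84
Ending inventory (cost pool remaining) = $10,752.16
Check: goods available $30,431.00 = COGS $19,678.84 + ending $10,752.16

Ending inventory = $10,752.16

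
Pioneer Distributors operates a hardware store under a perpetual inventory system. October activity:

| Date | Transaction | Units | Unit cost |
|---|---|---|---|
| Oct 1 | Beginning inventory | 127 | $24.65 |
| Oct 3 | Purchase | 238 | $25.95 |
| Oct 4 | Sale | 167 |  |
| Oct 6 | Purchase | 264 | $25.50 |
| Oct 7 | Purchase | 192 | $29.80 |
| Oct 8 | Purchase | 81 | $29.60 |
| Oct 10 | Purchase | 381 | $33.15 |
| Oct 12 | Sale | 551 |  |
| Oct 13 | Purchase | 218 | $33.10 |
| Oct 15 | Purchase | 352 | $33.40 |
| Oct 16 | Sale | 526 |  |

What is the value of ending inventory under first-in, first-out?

Ending inventory = $20,265.45

Oct 4, 167 sold [FIFO — oldest first]: 127 @ $24.65 + 40 @ $25.95 = $4,168.55
Oct 12, 551 sold [FIFO — oldest first]: 198 @ $25.95 + 264 @ $25.50 + 89 @ $29.80 = $14,522.30
Oct 16, 526 sold [FIFO — oldest first]: 103 @ $29.80 + 81 @ $29.60 + 342 @ $33.15 = $16,804.30
Total COGS = $4,168.55 + $14,522.30 + $16,804.30 = $35,495.15
Ending inventory: 39 @ $33.15 + 218 @ $33.10 + 352 @ $33.40 = $20,265.45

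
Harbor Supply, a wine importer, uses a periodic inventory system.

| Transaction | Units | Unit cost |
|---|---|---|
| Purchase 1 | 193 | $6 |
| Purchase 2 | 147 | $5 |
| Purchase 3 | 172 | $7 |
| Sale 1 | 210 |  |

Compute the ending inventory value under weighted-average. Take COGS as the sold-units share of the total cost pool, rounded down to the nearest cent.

Ending inventory = $1,826.75

Sale 1, sell 210: 210/512 × $3,097.00 → $1,270.25
Ending inventory (cost pool remaining) = $1,826.75
Check: goods available $3,097.00 = COGS $1,270.25 + ending $1,826.75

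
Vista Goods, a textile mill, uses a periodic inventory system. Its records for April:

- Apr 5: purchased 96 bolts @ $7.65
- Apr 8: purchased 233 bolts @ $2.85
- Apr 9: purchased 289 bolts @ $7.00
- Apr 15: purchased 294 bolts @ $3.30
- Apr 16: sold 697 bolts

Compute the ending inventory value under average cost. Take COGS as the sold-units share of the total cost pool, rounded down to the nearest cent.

Ending inventory = $1,035.32

Apr 16, sell 697: 697/912 × $4,391.65 → $3,356.33
Ending inventory (cost pool remaining) = $1,035.32
Check: goods available $4,391.65 = COGS $3,356.33 + ending $1,035.32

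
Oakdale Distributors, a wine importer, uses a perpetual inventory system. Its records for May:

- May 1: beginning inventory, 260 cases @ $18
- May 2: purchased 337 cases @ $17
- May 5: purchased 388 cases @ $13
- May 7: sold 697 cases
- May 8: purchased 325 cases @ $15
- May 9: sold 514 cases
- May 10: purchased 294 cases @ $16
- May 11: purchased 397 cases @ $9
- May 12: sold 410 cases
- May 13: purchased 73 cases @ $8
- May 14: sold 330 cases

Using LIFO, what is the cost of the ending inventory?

Ending inventory = $2,166

May 7, 697 sold [LIFO — newest first]: 388 @ $13 + 309 @ $17 = $10,297
May 9, 514 sold [LIFO — newest first]: 325 @ $15 + 28 @ $17 + 161 @ $18 = $8,249
May 12, 410 sold [LIFO — newest first]: 397 @ $9 + 13 @ $16 = $3,781
May 14, 330 sold [LIFO — newest first]: 73 @ $8 + 257 @ $16 = $4,696
Total COGS = $10,297 + $8,249 + $3,781 + $4,696 = $27,023
Ending inventory: 99 @ $18 + 24 @ $16 = $2,166
Check: goods available $29,189 = COGS $27,023 + ending $2,166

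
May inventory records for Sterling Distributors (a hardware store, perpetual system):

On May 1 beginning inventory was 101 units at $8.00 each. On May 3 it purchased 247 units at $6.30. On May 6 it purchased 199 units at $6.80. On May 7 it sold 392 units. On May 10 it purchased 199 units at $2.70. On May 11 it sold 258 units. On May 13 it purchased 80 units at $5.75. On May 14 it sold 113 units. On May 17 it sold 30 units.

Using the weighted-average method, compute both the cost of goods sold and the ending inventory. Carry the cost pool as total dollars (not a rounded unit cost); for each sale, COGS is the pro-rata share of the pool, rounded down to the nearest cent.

After May 1: 101 on hand, pool $808.00 (≈ $8.0000 each)
After May 3: 348 on hand, pool $2,364.10 (≈ $6.7934 each)
After May 6: 547 on hand, pool $3,717.30 (≈ $6.7958 each)
May 7, sell 392: 392/547 × $3,717.30 → $2,663.95
After May 10: 354 on hand, pool $1,590.65 (≈ $4.4934 each)
May 11, sell 258: 258/354 × $1,590.65 → $1,159.28
After May 13: 176 on hand, pool $891.37 (≈ $5.0646 each)
May 14, sell 113: 113/176 × $891.37 → $572.30
May 17, sell 30: 30/63 × $319.07 → $151.93
Total COGS = $2,663.95 + $1,159.28 + $572.30 + $151.93 = $4,547.46
Ending inventory (cost pool remaining) = $167.14

COGS = $4,547.46; ending inventory = $167.14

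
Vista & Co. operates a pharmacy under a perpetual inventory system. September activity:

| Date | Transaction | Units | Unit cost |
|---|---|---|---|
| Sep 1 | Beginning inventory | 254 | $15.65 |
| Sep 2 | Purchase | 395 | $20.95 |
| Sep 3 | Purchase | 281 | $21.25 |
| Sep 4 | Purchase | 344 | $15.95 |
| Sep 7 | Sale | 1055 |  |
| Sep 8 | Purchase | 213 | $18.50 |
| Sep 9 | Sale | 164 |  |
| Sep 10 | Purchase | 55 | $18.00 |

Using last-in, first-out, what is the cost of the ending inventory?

Sep 7, 1055 sold [LIFO — newest first]: 344 @ $15.95 + 281 @ $21.25 + 395 @ $20.95 + 35 @ $15.65 = $20,281.05
Sep 9, 164 sold [LIFO — newest first]: 164 @ $18.50 = $3,034.00
Total COGS = $20,281.05 + $3,034.00 = $23,315.05
Ending inventory: 219 @ $15.65 + 49 @ $18.50 + 55 @ $18.00 = $5,323.85
Check: goods available $28,638.90 = COGS $23,315.05 + ending $5,323.85

Ending inventory = $5,323.85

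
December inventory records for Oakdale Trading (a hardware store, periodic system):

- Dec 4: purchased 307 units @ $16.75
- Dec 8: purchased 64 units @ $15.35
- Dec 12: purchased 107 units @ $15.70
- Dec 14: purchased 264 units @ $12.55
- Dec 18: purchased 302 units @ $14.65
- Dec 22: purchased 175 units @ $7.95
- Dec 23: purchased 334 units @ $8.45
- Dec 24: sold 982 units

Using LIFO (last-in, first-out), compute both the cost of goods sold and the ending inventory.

Dec 24, 982 sold [LIFO — newest first]: 334 @ $8.45 + 175 @ $7.95 + 302 @ $14.65 + 171 @ $12.55 = $10,783.90
Ending inventory: 307 @ $16.75 + 64 @ $15.35 + 107 @ $15.70 + 93 @ $12.55 = $8,971.70

COGS = $10,783.90; ending inventory = $8,971.70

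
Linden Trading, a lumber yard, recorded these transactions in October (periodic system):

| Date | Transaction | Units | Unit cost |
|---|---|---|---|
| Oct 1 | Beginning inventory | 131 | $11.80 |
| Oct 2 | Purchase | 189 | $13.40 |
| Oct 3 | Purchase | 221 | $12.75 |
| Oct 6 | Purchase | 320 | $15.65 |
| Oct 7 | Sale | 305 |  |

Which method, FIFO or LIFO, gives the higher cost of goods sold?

FIFO COGS: 131 @ $11.80 + 174 @ $13.40 = $3,877.40
LIFO COGS: 305 @ $15.65 = $4,773.25

LIFO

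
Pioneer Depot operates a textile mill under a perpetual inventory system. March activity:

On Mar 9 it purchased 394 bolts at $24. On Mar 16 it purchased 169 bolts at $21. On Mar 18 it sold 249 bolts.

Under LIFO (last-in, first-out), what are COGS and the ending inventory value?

COGS = $5,469; ending inventory = $7,536

Mar 18, 249 sold [LIFO — newest first]: 169 @ $21 + 80 @ $24 = $5,469
Ending inventory: 314 @ $24 = $7,536
Check: goods available $13,005 = COGS $5,469 + ending $7,536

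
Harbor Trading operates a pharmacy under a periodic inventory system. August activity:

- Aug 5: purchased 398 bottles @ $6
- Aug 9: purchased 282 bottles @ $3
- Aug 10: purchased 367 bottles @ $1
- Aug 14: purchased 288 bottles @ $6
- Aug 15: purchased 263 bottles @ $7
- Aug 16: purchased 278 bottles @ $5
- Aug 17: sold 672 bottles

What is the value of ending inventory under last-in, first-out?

Aug 17, 672 sold [LIFO — newest first]: 278 @ $5 + 263 @ $7 + 131 @ $6 = $4,017
Ending inventory: 398 @ $6 + 282 @ $3 + 367 @ $1 + 157 @ $6 = $4,543

Ending inventory = $4,543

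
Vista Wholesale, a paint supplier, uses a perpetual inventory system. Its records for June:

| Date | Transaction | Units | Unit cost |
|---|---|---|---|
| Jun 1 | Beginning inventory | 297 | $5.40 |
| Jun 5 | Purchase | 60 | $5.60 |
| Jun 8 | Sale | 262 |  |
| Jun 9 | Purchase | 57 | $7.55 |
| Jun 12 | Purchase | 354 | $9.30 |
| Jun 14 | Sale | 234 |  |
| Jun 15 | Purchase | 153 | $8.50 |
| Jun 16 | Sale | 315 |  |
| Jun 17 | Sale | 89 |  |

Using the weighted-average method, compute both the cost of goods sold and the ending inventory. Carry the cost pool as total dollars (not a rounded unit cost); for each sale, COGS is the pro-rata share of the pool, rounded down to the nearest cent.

After Jun 1: 297 on hand, pool $1,603.80 (≈ $5.4000 each)
After Jun 5: 357 on hand, pool $1,939.80 (≈ $5.4336 each)
Jun 8, sell 262: 262/357 × $1,939.80 → $1,423.60
After Jun 9: 152 on hand, pool $946.55 (≈ $6.2273 each)
After Jun 12: 506 on hand, pool $4,238.75 (≈ $8.3770 each)
Jun 14, sell 234: 234/506 × $4,238.75 → $1,960.21
After Jun 15: 425 on hand, pool $3,579.04 (≈ $8.4213 each)
Jun 16, sell 315: 315/425 × $3,579.04 → $2,652.70
Jun 17, sell 89: 89/110 × $926.34 → $749.49
Total COGS = $1,423.60 + $1,960.21 + $2,652.70 + $749.49 = $6,786.00
Ending inventory (cost pool remaining) = $176.85

COGS = $6,786.00; ending inventory = $176.85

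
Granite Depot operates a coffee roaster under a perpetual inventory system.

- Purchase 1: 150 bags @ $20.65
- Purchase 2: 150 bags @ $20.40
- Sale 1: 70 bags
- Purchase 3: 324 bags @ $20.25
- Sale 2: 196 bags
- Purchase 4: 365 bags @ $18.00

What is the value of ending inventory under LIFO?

Sale 1 (70) [LIFO — newest first]: 70 @ $20.40 = $1,428.00
Sale 2 (196) [LIFO — newest first]: 196 @ $20.25 = $3,969.00
Total COGS = $1,428.00 + $3,969.00 = $5,397.00
Ending inventory: 150 @ $20.65 + 80 @ $20.40 + 128 @ $20.25 + 365 @ $18.00 = $13,891.50
Check: goods available $19,288.50 = COGS $5,397.00 + ending $13,891.50

Ending inventory = $13,891.50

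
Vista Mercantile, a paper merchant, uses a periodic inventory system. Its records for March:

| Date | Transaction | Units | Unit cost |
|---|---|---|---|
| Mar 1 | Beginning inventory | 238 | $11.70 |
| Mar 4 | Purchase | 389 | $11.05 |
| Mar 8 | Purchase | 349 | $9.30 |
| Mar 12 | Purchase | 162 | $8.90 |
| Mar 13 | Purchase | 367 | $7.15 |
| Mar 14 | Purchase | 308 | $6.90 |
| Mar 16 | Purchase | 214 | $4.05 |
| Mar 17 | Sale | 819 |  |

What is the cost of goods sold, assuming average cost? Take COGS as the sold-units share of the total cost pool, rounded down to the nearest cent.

COGS = $7,024.93

Mar 17, sell 819: 819/2027 × $17,386.50 → $7,024.93
Ending inventory (cost pool remaining) = $10,361.57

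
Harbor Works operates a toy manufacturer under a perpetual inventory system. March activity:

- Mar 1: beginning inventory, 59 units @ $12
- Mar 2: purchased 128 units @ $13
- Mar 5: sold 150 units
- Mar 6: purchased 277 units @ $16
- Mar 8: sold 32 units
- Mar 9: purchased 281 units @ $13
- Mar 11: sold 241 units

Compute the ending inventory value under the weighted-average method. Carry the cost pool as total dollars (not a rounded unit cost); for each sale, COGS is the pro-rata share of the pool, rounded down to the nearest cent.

Ending inventory = $4,606.86

After Mar 1: 59 on hand, pool $708.00 (≈ $12.0000 each)
After Mar 2: 187 on hand, pool $2,372.00 (≈ $12.6845 each)
Mar 5, sell 150: 150/187 × $2,372.00 → $1,902.67
After Mar 6: 314 on hand, pool $4,901.33 (≈ $15.6093 each)
Mar 8, sell 32: 32/314 × $4,901.33 → $499.49
After Mar 9: 563 on hand, pool $8,054.84 (≈ $14.3070 each)
Mar 11, sell 241: 241/563 × $8,054.84 → $3,447.98
Total COGS = $1,902.67 + $499.49 + $3,447.98 = $5,850.14
Ending inventory (cost pool remaining) = $4,606.86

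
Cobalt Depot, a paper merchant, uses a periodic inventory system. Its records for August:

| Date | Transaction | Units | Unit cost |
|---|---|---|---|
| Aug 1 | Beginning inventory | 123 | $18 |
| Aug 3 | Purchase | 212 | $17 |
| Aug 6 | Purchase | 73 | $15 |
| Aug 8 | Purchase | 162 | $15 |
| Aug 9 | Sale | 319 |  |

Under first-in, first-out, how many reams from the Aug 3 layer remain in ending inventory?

Aug 9, 319 sold [FIFO — oldest first]: 123 @ $18 + 196 @ $17 = $5,546
Ending inventory: 16 @ $17 + 73 @ $15 + 162 @ $15 = $3,797
Check: goods available $9,343 = COGS $5,546 + ending $3,797

16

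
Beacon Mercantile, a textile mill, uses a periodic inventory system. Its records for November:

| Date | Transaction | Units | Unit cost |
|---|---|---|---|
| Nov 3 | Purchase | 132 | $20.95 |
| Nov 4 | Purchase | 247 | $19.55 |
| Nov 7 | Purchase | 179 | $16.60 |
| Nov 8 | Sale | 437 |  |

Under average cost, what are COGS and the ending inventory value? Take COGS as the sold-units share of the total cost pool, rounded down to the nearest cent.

Nov 8, sell 437: 437/558 × $10,565.65 → $8,274.53
Ending inventory (cost pool remaining) = $2,291.12

COGS = $8,274.53; ending inventory = $2,291.12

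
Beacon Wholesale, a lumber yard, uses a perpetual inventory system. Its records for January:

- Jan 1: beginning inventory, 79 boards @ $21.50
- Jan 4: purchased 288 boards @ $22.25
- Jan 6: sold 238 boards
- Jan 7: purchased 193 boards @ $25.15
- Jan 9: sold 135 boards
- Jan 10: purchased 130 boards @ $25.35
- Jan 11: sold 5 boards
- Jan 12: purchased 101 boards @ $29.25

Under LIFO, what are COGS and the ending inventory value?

Jan 6, 238 sold [LIFO — newest first]: 238 @ $22.25 = $5,295.50
Jan 9, 135 sold [LIFO — newest first]: 135 @ $25.15 = $3,395.25
Jan 11, 5 sold [LIFO — newest first]: 5 @ $25.35 = $126.75
Total COGS = $5,295.50 + $3,395.25 + $126.75 = $8,817.50
Ending inventory: 79 @ $21.50 + 50 @ $22.25 + 58 @ $25.15 + 125 @ $25.35 + 101 @ $29.25 = $10,392.70

COGS = $8,817.50; ending inventory = $10,392.70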